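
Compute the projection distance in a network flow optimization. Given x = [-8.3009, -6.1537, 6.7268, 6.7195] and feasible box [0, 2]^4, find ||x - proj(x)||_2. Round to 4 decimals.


Project each component onto [0, 2].
clip(-8.3009) = 0.0, clip(-6.1537) = 0.0, clip(6.7268) = 2.0, clip(6.7195) = 2.0
Projection = [0.0, 0.0, 2.0, 2.0]
Squared diffs: [68.9049, 37.868, 22.3426, 22.2737]
Distance = sqrt(151.3892) = 12.304


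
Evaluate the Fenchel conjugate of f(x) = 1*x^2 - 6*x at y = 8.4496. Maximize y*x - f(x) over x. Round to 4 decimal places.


f*(y) = sup_x {y*x - a*x^2 - b*x} = sup_x {(y-b)*x - a*x^2}
FOC: (y - b) - 2a*x = 0 => x* = (y - b)/(2a)
x* = (8.4496 + 6)/(2*1) = 7.2248
f*(8.4496) = (y-b)^2/(4a) = (8.4496 + 6)^2/(4*1)
= 208.7909/4 = 52.1977


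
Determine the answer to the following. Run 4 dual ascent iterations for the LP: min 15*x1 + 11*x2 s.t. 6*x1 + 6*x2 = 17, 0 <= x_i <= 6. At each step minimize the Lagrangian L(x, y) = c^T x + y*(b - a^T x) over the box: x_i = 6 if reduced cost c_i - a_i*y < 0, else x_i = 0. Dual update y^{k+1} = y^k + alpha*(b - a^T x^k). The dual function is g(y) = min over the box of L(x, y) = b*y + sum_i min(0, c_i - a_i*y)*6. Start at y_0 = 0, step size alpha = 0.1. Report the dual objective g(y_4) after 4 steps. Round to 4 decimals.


Dual ascent for LP: min 15*x1 + 11*x2, 6*x1 + 6*x2 = 17, 0 <= x_i <= 6
Step 1: y^k = 0.0, reduced costs: (15.0, 11.0)
  x^k = (0.0, 0.0), subgradient = b - a^T x = 17.0
  y^{k+1} = 0.0 + 0.1*17.0 = 1.7
Step 2: y^k = 1.7, reduced costs: (4.8, 0.8)
  x^k = (0.0, 0.0), subgradient = b - a^T x = 17.0
  y^{k+1} = 1.7 + 0.1*17.0 = 3.4
Step 3: y^k = 3.4, reduced costs: (-5.4, -9.4)
  x^k = (6.0, 6.0), subgradient = b - a^T x = -55.0
  y^{k+1} = 3.4 + 0.1*-55.0 = -2.1
Step 4: y^k = -2.1, reduced costs: (27.6, 23.6)
  x^k = (0.0, 0.0), subgradient = b - a^T x = 17.0
  y^{k+1} = -2.1 + 0.1*17.0 = -0.4
Dual objective at y_4 = -0.4: reduced costs (17.4, 13.4), box minimizer x = (0.0, 0.0)
g(y_4) = b*y + (c1 - a1*y)*x1 + (c2 - a2*y)*x2 = 17*(-0.4) + 17.4*0.0 + 13.4*0.0 = -6.8 + 0.0 + 0.0 = -6.8


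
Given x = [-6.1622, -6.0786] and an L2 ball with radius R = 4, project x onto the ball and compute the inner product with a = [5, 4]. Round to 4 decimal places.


Step 1: Compute ||x|| (intermediates to 6 decimals).
||x|| = sqrt((-6.1622)^2 + (-6.0786)^2) = 8.655755
Step 2: Project.
Since ||x|| > R, scale = R/||x|| = 4/8.655755 = 0.46212, proj(x) = scale * x
proj(x) = [-2.847676, -2.809043]
Step 3: Dot product.
a^T * proj(x) = 5*(-2.847676) + 4*(-2.809043) = -25.4746


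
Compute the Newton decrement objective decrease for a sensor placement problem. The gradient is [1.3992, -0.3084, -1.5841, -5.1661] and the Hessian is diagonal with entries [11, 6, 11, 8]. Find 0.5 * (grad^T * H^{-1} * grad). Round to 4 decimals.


Step 1: H is diagonal, so H^(-1) * g = [0.1272, -0.0514, -0.144, -0.6458].
Step 2: g^T H^(-1) g = sum_i g_i^2 / H_ii
  = (1.3992)^2/11 + (-0.3084)^2/6 + (-1.5841)^2/11 + (-5.1661)^2/8
  = 0.178 + 0.0159 + 0.2281 + 3.3361 = 3.758
Step 3: Objective decrease = 0.5 * g^T H^(-1) g = 1.879


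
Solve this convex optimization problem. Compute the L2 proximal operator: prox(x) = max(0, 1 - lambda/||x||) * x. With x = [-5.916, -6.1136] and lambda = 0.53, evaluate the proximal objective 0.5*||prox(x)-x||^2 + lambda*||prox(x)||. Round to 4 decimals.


Step 1: Compute ||x||.
||x|| = 8.5074
Step 2: Compute scaling factor.
scale = max(0, 1 - 0.53/8.5074) = 0.9377
Step 3: prox(x) = [-5.5474, -5.7327]
||prox(x)|| = 7.9774
Step 4: Proximal objective.
0.5*||prox-x||^2 = 0.1405
lambda*||prox|| = 4.228
Total = 4.3685


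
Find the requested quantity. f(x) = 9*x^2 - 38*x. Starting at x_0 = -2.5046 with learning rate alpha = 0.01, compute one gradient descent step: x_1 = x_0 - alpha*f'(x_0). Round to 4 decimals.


We compute the gradient at x_0 and apply the update.
f'(x) = 18*x - 38
f'(-2.5046) = 18*-2.5046 - 38 = -83.0828
x_1 = -2.5046 - 0.01*-83.0828 = -1.6738


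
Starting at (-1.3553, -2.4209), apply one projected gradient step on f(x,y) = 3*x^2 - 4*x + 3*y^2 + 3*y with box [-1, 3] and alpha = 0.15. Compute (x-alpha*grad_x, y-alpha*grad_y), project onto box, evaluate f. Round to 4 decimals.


Step 1: Compute gradient at (-1.3553, -2.4209).
grad_x = 2*3*-1.3553 - 4 = -12.1318
grad_y = 2*3*-2.4209 + 3 = -11.5254
Step 2: Gradient step.
x_raw = -1.3553 - 0.15*-12.1318 = 0.4645
y_raw = -2.4209 - 0.15*-11.5254 = -0.6921
Step 3: Project onto [-1, 3].
x_proj = clip(0.4645) = 0.4645
y_proj = clip(-0.6921) = -0.6921
Step 4: Evaluate f.
f(0.4645, -0.6921) = -1.85


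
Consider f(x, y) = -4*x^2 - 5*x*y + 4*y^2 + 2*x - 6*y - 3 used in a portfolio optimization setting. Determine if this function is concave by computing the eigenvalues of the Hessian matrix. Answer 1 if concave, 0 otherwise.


The Hessian of f(x,y) = -4*x^2 - 5*x*y + 4*y^2 + 2*x - 6*y - 3 is:
H = [[-8, -5], [-5, 8]]
Trace = -8 + 8 = 0
Determinant = -8*8 - (-5)^2 = -89
Discriminant = (0)^2 - 4*-89 = 356.0
Eigenvalues: lambda_1 = -9.434, lambda_2 = 9.434
The function is not concave.

0


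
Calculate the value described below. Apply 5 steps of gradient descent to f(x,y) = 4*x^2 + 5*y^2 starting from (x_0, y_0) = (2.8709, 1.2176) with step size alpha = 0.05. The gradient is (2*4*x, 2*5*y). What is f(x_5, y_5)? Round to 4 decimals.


Gradient descent on f(x,y) = 4*x^2 + 5*y^2.
Starting point: (2.8709, 1.2176), alpha = 0.05
Step 1: grad_x = 2*4*2.8709 = 22.9672, grad_y = 2*5*1.2176 = 12.176
  x_1 = 2.8709 - 0.05*22.9672 = 1.7225
  y_1 = 1.2176 - 0.05*12.176 = 0.6088
Step 2: grad_x = 2*4*1.7225 = 13.7803, grad_y = 2*5*0.6088 = 6.088
  x_2 = 1.7225 - 0.05*13.7803 = 1.0335
  y_2 = 0.6088 - 0.05*6.088 = 0.3044
Step 3: grad_x = 2*4*1.0335 = 8.2682, grad_y = 2*5*0.3044 = 3.044
  x_3 = 1.0335 - 0.05*8.2682 = 0.6201
  y_3 = 0.3044 - 0.05*3.044 = 0.1522
Step 4: grad_x = 2*4*0.6201 = 4.9609, grad_y = 2*5*0.1522 = 1.522
  x_4 = 0.6201 - 0.05*4.9609 = 0.3721
  y_4 = 0.1522 - 0.05*1.522 = 0.0761
Step 5: grad_x = 2*4*0.3721 = 2.9765, grad_y = 2*5*0.0761 = 0.761
  x_5 = 0.3721 - 0.05*2.9765 = 0.2232
  y_5 = 0.0761 - 0.05*0.761 = 0.0381
f(0.2232, 0.0381) = 4*0.2232^2 + 5*0.0381^2 = 0.2066


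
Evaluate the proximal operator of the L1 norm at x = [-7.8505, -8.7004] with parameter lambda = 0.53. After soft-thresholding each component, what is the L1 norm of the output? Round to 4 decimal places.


Soft-thresholding with lambda = 0.53:
prox(-7.8505) = sign(-7.8505)*max(|-7.8505| - 0.53, 0) = -7.3205
prox(-8.7004) = sign(-8.7004)*max(|-8.7004| - 0.53, 0) = -8.1704
prox(x) = [-7.3205, -8.1704]
||prox(x)||_1 = 7.3205 + 8.1704 = 15.4909


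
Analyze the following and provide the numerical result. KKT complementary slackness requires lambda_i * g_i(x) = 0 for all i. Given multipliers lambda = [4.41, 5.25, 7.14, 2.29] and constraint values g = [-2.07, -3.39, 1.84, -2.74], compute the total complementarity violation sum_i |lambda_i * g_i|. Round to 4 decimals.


KKT complementary slackness check:
lambda_1 * g_1 = 4.41 * -2.07 = -9.1287
lambda_2 * g_2 = 5.25 * -3.39 = -17.7975
lambda_3 * g_3 = 7.14 * 1.84 = 13.1376
lambda_4 * g_4 = 2.29 * -2.74 = -6.2746
Total violation = 9.1287 + 17.7975 + 13.1376 + 6.2746 = 46.3384


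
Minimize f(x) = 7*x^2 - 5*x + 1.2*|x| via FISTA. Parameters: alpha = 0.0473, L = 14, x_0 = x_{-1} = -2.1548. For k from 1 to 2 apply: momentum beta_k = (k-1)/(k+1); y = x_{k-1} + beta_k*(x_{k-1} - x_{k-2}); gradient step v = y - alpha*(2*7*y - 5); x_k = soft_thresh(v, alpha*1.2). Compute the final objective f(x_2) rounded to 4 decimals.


FISTA on f(x) = 7*x^2 - 5*x + 1.2*|x|
L = 14, alpha = 0.0473
Iteration 1: beta = 0.0, y = -2.1548 + 0.0*(-2.1548 + 2.1548) = -2.1548
  grad(y) = -35.1672, v = y - alpha*grad = -0.4914
  prox(v) = soft_thresh(-0.4914, 0.0568) = -0.4346
Iteration 2: beta = 0.3333, y = -0.4346 + 0.3333*(-0.4346 + 2.1548) = 0.1388
  grad(y) = -3.0574, v = y - alpha*grad = 0.2834
  prox(v) = soft_thresh(0.2834, 0.0568) = 0.2266
f(x_2) = 7*0.2266^2 - 5*0.2266 + 1.2*|0.2266| = -0.5017


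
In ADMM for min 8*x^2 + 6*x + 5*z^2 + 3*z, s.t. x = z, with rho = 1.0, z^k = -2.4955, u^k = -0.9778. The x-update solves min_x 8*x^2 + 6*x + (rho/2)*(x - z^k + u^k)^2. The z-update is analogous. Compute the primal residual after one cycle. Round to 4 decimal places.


ADMM iteration with rho = 1.0, z^k = -2.4955, u^k = -0.9778
Step 1: x-update.
Minimize 8*x^2 + 6*x + (1.0/2)*(x + 2.4955 - 0.9778)^2
FOC: (2*8 + 1.0)*x = -6 + 1.0*(-2.4955 + 0.9778)
x^{k+1} = -0.4422
Step 2: z-update.
Minimize 5*z^2 + 3*z + (1.0/2)*(-0.4422 - z - 0.9778)^2
FOC: (2*5 + 1.0)*z = -3 + 1.0*(-0.4422 - 0.9778)
z^{k+1} = -0.4018
Step 3: u-update.
u^{k+1} = -0.9778 - 0.4422 + 0.4018 = -1.0182
Step 4: Primal residual = |-0.4422 + 0.4018| = 0.0404


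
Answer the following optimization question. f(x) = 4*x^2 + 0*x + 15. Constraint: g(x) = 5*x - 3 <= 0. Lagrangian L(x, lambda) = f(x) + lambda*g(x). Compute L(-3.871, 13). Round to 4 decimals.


Step 1: Evaluate f(x).
f(-3.871) = 4*(-3.871)^2 + 0*(-3.871) + 15 = 74.9386
Step 2: Evaluate g(x).
g(-3.871) = 5*-3.871 - 3 = -22.355
Step 3: Compute Lagrangian.
L = 74.9386 + 13*-22.355 = -215.6764


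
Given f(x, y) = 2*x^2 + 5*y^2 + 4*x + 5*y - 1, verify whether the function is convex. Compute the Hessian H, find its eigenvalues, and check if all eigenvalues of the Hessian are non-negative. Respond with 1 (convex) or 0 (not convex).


The Hessian of f(x,y) = 2*x^2 + 5*y^2 + 4*x + 5*y - 1 is:
H = [[4, 0], [0, 10]]
Trace = 4 + 10 = 14
Determinant = 4*10 - (0)^2 = 40
Discriminant = (14)^2 - 4*40 = 36.0
Eigenvalues: lambda_1 = 4.0, lambda_2 = 10.0
The function is convex.

1


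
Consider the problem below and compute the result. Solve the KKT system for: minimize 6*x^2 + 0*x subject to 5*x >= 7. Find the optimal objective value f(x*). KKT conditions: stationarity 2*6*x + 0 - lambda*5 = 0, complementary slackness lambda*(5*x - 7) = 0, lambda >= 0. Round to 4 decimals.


Step 1: Try lambda = 0 (constraint inactive).
x_unc = 0/(2*6) = 0.0
Check: 5*0.0 = 0.0 < 7 -- violated!
Step 2: Constraint must be active: 5*x = 7
x* = 7/5 = 1.4
lambda = (2*6*1.4 + 0)/5 = 3.36
Step 3: Compute optimal value.
f(x*) = 6*1.4^2 + 0*1.4 = 11.76


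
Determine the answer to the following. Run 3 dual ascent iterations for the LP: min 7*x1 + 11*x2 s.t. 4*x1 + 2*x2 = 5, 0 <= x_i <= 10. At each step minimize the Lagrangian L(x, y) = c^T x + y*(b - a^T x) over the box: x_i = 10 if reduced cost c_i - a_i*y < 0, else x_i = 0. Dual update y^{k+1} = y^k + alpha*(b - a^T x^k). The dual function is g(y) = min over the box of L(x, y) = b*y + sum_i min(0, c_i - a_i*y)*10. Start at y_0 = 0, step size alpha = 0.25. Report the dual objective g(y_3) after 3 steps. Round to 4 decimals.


Dual ascent for LP: min 7*x1 + 11*x2, 4*x1 + 2*x2 = 5, 0 <= x_i <= 10
Step 1: y^k = 0.0, reduced costs: (7.0, 11.0)
  x^k = (0.0, 0.0), subgradient = b - a^T x = 5.0
  y^{k+1} = 0.0 + 0.25*5.0 = 1.25
Step 2: y^k = 1.25, reduced costs: (2.0, 8.5)
  x^k = (0.0, 0.0), subgradient = b - a^T x = 5.0
  y^{k+1} = 1.25 + 0.25*5.0 = 2.5
Step 3: y^k = 2.5, reduced costs: (-3.0, 6.0)
  x^k = (10.0, 0.0), subgradient = b - a^T x = -35.0
  y^{k+1} = 2.5 + 0.25*-35.0 = -6.25
Dual objective at y_3 = -6.25: reduced costs (32.0, 23.5), box minimizer x = (0.0, 0.0)
g(y_3) = b*y + (c1 - a1*y)*x1 + (c2 - a2*y)*x2 = 5*(-6.25) + 32.0*0.0 + 23.5*0.0 = -31.25 + 0.0 + 0.0 = -31.25


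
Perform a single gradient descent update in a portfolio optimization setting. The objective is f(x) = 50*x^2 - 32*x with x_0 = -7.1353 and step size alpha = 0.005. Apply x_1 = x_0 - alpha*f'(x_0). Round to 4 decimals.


We compute the gradient at x_0 and apply the update.
f'(x) = 100*x - 32
f'(-7.1353) = 100*-7.1353 - 32 = -745.53
x_1 = -7.1353 - 0.005*-745.53 = -3.4077


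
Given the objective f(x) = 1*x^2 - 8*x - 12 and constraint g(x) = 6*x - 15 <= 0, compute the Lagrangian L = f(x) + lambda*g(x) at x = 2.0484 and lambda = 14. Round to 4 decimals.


Step 1: Evaluate f(x).
f(2.0484) = 1*2.0484^2 - 8*2.0484 - 12 = -24.1913
Step 2: Evaluate g(x).
g(2.0484) = 6*2.0484 - 15 = -2.7096
Step 3: Compute Lagrangian.
L = -24.1913 + 14*-2.7096 = -62.1257


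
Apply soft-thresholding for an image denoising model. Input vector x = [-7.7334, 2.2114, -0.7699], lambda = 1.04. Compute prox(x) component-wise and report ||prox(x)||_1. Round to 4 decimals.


Soft-thresholding with lambda = 1.04:
prox(-7.7334) = sign(-7.7334)*max(|-7.7334| - 1.04, 0) = -6.6934
prox(2.2114) = sign(2.2114)*max(|2.2114| - 1.04, 0) = 1.1714
prox(-0.7699) = sign(-0.7699)*max(|-0.7699| - 1.04, 0) = 0.0
prox(x) = [-6.6934, 1.1714, 0.0]
||prox(x)||_1 = 6.6934 + 1.1714 + 0.0 = 7.8648


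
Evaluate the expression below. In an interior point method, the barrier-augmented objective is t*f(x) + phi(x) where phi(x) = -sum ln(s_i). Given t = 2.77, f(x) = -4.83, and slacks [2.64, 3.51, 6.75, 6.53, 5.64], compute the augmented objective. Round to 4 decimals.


Step 1: Compute log-barrier.
ln values: [0.9708, 1.2556, 1.9095, 1.8764, 1.7299]
phi = -(0.9708 + 1.2556 + 1.9095 + 1.8764 + 1.7299) = -7.7422
Step 2: Compute augmented objective.
t*f(x) = 2.77*-4.83 = -13.3791
Total = -13.3791 - 7.7422 = -21.1213


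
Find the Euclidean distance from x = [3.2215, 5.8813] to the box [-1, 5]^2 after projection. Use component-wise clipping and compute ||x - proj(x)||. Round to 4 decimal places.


Project each component onto [-1, 5].
clip(3.2215) = 3.2215, clip(5.8813) = 5.0
Projection = [3.2215, 5.0]
Squared diffs: [0.0, 0.7767]
Distance = sqrt(0.7767) = 0.8813


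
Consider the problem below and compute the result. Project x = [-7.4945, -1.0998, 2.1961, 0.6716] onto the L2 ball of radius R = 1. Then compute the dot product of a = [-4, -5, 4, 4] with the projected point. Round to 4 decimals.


Step 1: Compute ||x|| (intermediates to 6 decimals).
||x|| = sqrt((-7.4945)^2 + (-1.0998)^2 + 2.1961^2 + 0.6716^2) = 7.915238
Step 2: Project.
Since ||x|| > R, scale = R/||x|| = 1/7.915238 = 0.126339, proj(x) = scale * x
proj(x) = [-0.946848, -0.138948, 0.277453, 0.084849]
Step 3: Dot product.
a^T * proj(x) = -4*(-0.946848) - 5*(-0.138948) + 4*0.277453 + 4*0.084849 = 5.9313


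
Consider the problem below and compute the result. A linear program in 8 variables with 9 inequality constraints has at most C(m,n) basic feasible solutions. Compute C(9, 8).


Each vertex corresponds to some choice of n active constraints out of m, so the number of vertices is at most C(m, n) = m! / (n!(m-n)!).
m = 9, n = 8
Numerator: 9 * 8 * 7 * 6 * 5 * 4 * 3 * 2
Denominator: 8! = 40320
C(9, 8) = 9


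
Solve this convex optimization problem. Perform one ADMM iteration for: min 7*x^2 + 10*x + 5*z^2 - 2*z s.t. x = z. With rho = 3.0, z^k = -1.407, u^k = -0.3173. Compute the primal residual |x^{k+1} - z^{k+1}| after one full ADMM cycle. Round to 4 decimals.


ADMM iteration with rho = 3.0, z^k = -1.407, u^k = -0.3173
Step 1: x-update.
Minimize 7*x^2 + 10*x + (3.0/2)*(x + 1.407 - 0.3173)^2
FOC: (2*7 + 3.0)*x = -10 + 3.0*(-1.407 + 0.3173)
x^{k+1} = -0.7805
Step 2: z-update.
Minimize 5*z^2 - 2*z + (3.0/2)*(-0.7805 - z - 0.3173)^2
FOC: (2*5 + 3.0)*z = 2 + 3.0*(-0.7805 - 0.3173)
z^{k+1} = -0.0995
Step 3: u-update.
u^{k+1} = -0.3173 - 0.7805 + 0.0995 = -0.9983
Step 4: Primal residual = |-0.7805 + 0.0995| = 0.681


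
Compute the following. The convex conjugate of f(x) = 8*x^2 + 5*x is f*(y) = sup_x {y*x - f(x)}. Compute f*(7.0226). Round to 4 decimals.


f*(y) = sup_x {y*x - a*x^2 - b*x} = sup_x {(y-b)*x - a*x^2}
FOC: (y - b) - 2a*x = 0 => x* = (y - b)/(2a)
x* = (7.0226 - 5)/(2*8) = 0.1264
f*(7.0226) = (y-b)^2/(4a) = (7.0226 - 5)^2/(4*8)
= 4.0909/32 = 0.1278


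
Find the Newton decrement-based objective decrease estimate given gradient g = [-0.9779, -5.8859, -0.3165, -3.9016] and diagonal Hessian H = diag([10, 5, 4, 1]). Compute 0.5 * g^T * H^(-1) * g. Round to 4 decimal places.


Step 1: H is diagonal, so H^(-1) * g = [-0.0978, -1.1772, -0.0791, -3.9016].
Step 2: g^T H^(-1) g = sum_i g_i^2 / H_ii
  = (-0.9779)^2/10 + (-5.8859)^2/5 + (-0.3165)^2/4 + (-3.9016)^2/1
  = 0.0956 + 6.9288 + 0.025 + 15.2225 = 22.2719
Step 3: Objective decrease = 0.5 * g^T H^(-1) g = 11.136


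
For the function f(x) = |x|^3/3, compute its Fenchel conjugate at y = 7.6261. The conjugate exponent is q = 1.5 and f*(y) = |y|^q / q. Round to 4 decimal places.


The conjugate exponent q satisfies 1/p + 1/q = 1.
p = 3, so q = 3/(3 - 1) = 1.5
|y|^q = 7.6261^1.5 = 21.0598
f*(7.6261) = 21.0598 / 1.5 = 14.0399


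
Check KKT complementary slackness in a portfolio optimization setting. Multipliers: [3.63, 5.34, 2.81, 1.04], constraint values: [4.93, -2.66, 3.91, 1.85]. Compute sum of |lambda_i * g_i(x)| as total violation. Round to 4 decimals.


KKT complementary slackness check:
lambda_1 * g_1 = 3.63 * 4.93 = 17.8959
lambda_2 * g_2 = 5.34 * -2.66 = -14.2044
lambda_3 * g_3 = 2.81 * 3.91 = 10.9871
lambda_4 * g_4 = 1.04 * 1.85 = 1.924
Total violation = 17.8959 + 14.2044 + 10.9871 + 1.924 = 45.0114


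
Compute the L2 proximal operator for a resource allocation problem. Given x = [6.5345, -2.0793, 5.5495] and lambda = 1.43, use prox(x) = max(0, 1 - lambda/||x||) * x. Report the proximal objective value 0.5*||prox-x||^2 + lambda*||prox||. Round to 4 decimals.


Step 1: Compute ||x||.
||x|| = 8.8216
Step 2: Compute scaling factor.
scale = max(0, 1 - 1.43/8.8216) = 0.8379
Step 3: prox(x) = [5.4752, -1.7422, 4.6499]
||prox(x)|| = 7.3916
Step 4: Proximal objective.
0.5*||prox-x||^2 = 1.0225
lambda*||prox|| = 10.57
Total = 11.5924


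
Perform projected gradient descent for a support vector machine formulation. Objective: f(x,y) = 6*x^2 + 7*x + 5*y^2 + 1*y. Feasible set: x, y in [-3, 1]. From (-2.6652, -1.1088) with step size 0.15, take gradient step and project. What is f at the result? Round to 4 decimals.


Step 1: Compute gradient at (-2.6652, -1.1088).
grad_x = 2*6*-2.6652 + 7 = -24.9824
grad_y = 2*5*-1.1088 + 1 = -10.088
Step 2: Gradient step.
x_raw = -2.6652 - 0.15*-24.9824 = 1.0822
y_raw = -1.1088 - 0.15*-10.088 = 0.4044
Step 3: Project onto [-3, 1].
x_proj = clip(1.0822) = 1.0
y_proj = clip(0.4044) = 0.4044
Step 4: Evaluate f.
f(1.0, 0.4044) = 14.2221


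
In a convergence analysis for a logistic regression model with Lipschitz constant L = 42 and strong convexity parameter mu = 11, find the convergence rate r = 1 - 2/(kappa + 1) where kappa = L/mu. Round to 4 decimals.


Step 1: Compute the condition number.
kappa = L/mu = 42/11 = 3.8182
Step 2: Compute the convergence rate.
r = 1 - 2/(kappa + 1) = 1 - 2*mu/(L + mu) = (L - mu)/(L + mu) = 31/53 = 0.5849


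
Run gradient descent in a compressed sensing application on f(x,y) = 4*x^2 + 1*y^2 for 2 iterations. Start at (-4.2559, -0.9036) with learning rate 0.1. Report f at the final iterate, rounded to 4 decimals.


Gradient descent on f(x,y) = 4*x^2 + 1*y^2.
Starting point: (-4.2559, -0.9036), alpha = 0.1
Step 1: grad_x = 2*4*-4.2559 = -34.0472, grad_y = 2*1*-0.9036 = -1.8072
  x_1 = -4.2559 - 0.1*-34.0472 = -0.8512
  y_1 = -0.9036 - 0.1*-1.8072 = -0.7229
Step 2: grad_x = 2*4*-0.8512 = -6.8094, grad_y = 2*1*-0.7229 = -1.4458
  x_2 = -0.8512 - 0.1*-6.8094 = -0.1702
  y_2 = -0.7229 - 0.1*-1.4458 = -0.5783
f(-0.1702, -0.5783) = 4*(-0.1702)^2 + 1*(-0.5783)^2 = 0.4504


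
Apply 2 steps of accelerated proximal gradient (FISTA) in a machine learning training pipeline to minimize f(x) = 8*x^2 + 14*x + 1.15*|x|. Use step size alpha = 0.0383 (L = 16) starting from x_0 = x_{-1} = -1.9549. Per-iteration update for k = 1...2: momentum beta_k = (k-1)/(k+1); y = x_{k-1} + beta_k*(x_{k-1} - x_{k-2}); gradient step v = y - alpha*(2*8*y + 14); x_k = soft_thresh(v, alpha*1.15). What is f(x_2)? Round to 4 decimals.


FISTA on f(x) = 8*x^2 + 14*x + 1.15*|x|
L = 16, alpha = 0.0383
Iteration 1: beta = 0.0, y = -1.9549 + 0.0*(-1.9549 + 1.9549) = -1.9549
  grad(y) = -17.2784, v = y - alpha*grad = -1.2931
  prox(v) = soft_thresh(-1.2931, 0.044) = -1.2491
Iteration 2: beta = 0.3333, y = -1.2491 + 0.3333*(-1.2491 + 1.9549) = -1.0138
  grad(y) = -2.2212, v = y - alpha*grad = -0.9288
  prox(v) = soft_thresh(-0.9288, 0.044) = -0.8847
f(x_2) = 8*(-0.8847)^2 + 14*(-0.8847) + 1.15*|-0.8847| = -5.1068


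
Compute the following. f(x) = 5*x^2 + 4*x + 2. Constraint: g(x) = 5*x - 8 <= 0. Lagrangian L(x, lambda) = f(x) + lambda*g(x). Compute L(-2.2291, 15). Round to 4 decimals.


Step 1: Evaluate f(x).
f(-2.2291) = 5*(-2.2291)^2 + 4*(-2.2291) + 2 = 17.928
Step 2: Evaluate g(x).
g(-2.2291) = 5*-2.2291 - 8 = -19.1455
Step 3: Compute Lagrangian.
L = 17.928 + 15*-19.1455 = -269.2545


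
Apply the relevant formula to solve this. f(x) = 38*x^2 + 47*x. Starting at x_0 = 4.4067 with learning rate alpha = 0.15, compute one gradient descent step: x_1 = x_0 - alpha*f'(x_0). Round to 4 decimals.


We compute the gradient at x_0 and apply the update.
f'(x) = 76*x + 47
f'(4.4067) = 76*4.4067 + 47 = 381.9092
x_1 = 4.4067 - 0.15*381.9092 = -52.8797


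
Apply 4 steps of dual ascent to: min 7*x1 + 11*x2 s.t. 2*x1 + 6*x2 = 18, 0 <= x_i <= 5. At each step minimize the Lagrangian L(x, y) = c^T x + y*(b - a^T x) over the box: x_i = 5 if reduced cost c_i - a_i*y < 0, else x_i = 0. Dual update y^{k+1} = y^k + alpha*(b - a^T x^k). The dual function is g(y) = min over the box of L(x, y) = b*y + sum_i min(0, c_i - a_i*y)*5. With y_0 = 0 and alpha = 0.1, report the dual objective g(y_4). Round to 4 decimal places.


Dual ascent for LP: min 7*x1 + 11*x2, 2*x1 + 6*x2 = 18, 0 <= x_i <= 5
Step 1: y^k = 0.0, reduced costs: (7.0, 11.0)
  x^k = (0.0, 0.0), subgradient = b - a^T x = 18.0
  y^{k+1} = 0.0 + 0.1*18.0 = 1.8
Step 2: y^k = 1.8, reduced costs: (3.4, 0.2)
  x^k = (0.0, 0.0), subgradient = b - a^T x = 18.0
  y^{k+1} = 1.8 + 0.1*18.0 = 3.6
Step 3: y^k = 3.6, reduced costs: (-0.2, -10.6)
  x^k = (5.0, 5.0), subgradient = b - a^T x = -22.0
  y^{k+1} = 3.6 + 0.1*-22.0 = 1.4
Step 4: y^k = 1.4, reduced costs: (4.2, 2.6)
  x^k = (0.0, 0.0), subgradient = b - a^T x = 18.0
  y^{k+1} = 1.4 + 0.1*18.0 = 3.2
Dual objective at y_4 = 3.2: reduced costs (0.6, -8.2), box minimizer x = (0.0, 5.0)
g(y_4) = b*y + (c1 - a1*y)*x1 + (c2 - a2*y)*x2 = 18*3.2 + 0.6*0.0 + (-8.2)*5.0 = 57.6 + 0.0 - 41.0 = 16.6


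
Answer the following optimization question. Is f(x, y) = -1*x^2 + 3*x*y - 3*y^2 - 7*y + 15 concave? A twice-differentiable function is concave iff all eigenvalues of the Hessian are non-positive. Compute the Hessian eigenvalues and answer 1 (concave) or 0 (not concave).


The Hessian of f(x,y) = -1*x^2 + 3*x*y - 3*y^2 - 7*y + 15 is:
H = [[-2, 3], [3, -6]]
Trace = -2 - 6 = -8
Determinant = -2*-6 - (3)^2 = 3
Discriminant = (-8)^2 - 4*3 = 52.0
Eigenvalues: lambda_1 = -7.6056, lambda_2 = -0.3944
The function is concave.

1


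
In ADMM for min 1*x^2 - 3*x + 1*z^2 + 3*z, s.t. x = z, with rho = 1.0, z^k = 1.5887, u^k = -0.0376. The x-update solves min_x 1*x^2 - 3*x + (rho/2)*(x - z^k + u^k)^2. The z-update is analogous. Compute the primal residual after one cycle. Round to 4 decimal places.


ADMM iteration with rho = 1.0, z^k = 1.5887, u^k = -0.0376
Step 1: x-update.
Minimize 1*x^2 - 3*x + (1.0/2)*(x - 1.5887 - 0.0376)^2
FOC: (2*1 + 1.0)*x = 3 + 1.0*(1.5887 + 0.0376)
x^{k+1} = 1.5421
Step 2: z-update.
Minimize 1*z^2 + 3*z + (1.0/2)*(1.5421 - z - 0.0376)^2
FOC: (2*1 + 1.0)*z = -3 + 1.0*(1.5421 - 0.0376)
z^{k+1} = -0.4985
Step 3: u-update.
u^{k+1} = -0.0376 + 1.5421 + 0.4985 = 2.003
Step 4: Primal residual = |1.5421 + 0.4985| = 2.0406


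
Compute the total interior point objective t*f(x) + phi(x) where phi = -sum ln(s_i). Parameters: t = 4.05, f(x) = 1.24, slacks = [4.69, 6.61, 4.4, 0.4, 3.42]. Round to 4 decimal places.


Step 1: Compute log-barrier.
ln values: [1.5454, 1.8886, 1.4816, -0.9163, 1.2296]
phi = -(1.5454 + 1.8886 + 1.4816 - 0.9163 + 1.2296) = -5.229
Step 2: Compute augmented objective.
t*f(x) = 4.05*1.24 = 5.022
Total = 5.022 - 5.229 = -0.207


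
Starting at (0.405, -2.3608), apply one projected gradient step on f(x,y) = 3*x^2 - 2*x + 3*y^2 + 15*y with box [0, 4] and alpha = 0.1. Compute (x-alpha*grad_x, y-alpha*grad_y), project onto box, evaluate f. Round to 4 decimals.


Step 1: Compute gradient at (0.405, -2.3608).
grad_x = 2*3*0.405 - 2 = 0.43
grad_y = 2*3*-2.3608 + 15 = 0.8352
Step 2: Gradient step.
x_raw = 0.405 - 0.1*0.43 = 0.362
y_raw = -2.3608 - 0.1*0.8352 = -2.4443
Step 3: Project onto [0, 4].
x_proj = clip(0.362) = 0.362
y_proj = clip(-2.4443) = 0.0
Step 4: Evaluate f.
f(0.362, 0.0) = -0.3309


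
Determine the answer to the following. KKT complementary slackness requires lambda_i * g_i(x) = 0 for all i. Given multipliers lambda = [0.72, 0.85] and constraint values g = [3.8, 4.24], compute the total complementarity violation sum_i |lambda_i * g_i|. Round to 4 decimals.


KKT complementary slackness check:
lambda_1 * g_1 = 0.72 * 3.8 = 2.736
lambda_2 * g_2 = 0.85 * 4.24 = 3.604
Total violation = 2.736 + 3.604 = 6.34


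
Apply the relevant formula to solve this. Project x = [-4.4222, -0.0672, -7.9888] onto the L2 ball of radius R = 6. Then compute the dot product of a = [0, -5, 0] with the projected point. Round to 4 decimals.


Step 1: Compute ||x|| (intermediates to 6 decimals).
||x|| = sqrt((-4.4222)^2 + (-0.0672)^2 + (-7.9888)^2) = 9.131336
Step 2: Project.
Since ||x|| > R, scale = R/||x|| = 6/9.131336 = 0.657078, proj(x) = scale * x
proj(x) = [-2.90573, -0.044156, -5.249265]
Step 3: Dot product.
a^T * proj(x) = 0*(-2.90573) - 5*(-0.044156) + 0*(-5.249265) = 0.2208


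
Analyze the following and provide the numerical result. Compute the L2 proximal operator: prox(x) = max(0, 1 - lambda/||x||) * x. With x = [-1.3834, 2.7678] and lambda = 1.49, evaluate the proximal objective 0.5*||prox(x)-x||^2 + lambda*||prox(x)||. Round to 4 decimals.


Step 1: Compute ||x||.
||x|| = 3.0943
Step 2: Compute scaling factor.
scale = max(0, 1 - 1.49/3.0943) = 0.5185
Step 3: prox(x) = [-0.7172, 1.435]
||prox(x)|| = 1.6043
Step 4: Proximal objective.
0.5*||prox-x||^2 = 1.1101
lambda*||prox|| = 2.3904
Total = 3.5004


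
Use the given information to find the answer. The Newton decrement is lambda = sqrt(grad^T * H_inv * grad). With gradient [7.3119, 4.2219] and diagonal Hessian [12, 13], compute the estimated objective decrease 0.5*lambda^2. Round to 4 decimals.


Step 1: H is diagonal, so H^(-1) * g = [0.6093, 0.3248].
Step 2: g^T H^(-1) g = sum_i g_i^2 / H_ii
  = (7.3119)^2/12 + (4.2219)^2/13
  = 4.4553 + 1.3711 = 5.8264
Step 3: Objective decrease = 0.5 * g^T H^(-1) g = 2.9132


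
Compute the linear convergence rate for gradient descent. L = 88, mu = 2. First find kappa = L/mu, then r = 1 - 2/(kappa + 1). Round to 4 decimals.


Step 1: Compute the condition number.
kappa = L/mu = 88/2 = 44.0
Step 2: Compute the convergence rate.
r = 1 - 2/(kappa + 1) = 1 - 2*mu/(L + mu) = (L - mu)/(L + mu) = 86/90 = 0.9556


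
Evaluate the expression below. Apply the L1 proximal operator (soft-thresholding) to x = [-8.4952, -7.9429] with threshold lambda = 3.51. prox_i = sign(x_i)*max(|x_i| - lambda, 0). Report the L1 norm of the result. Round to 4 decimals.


Soft-thresholding with lambda = 3.51:
prox(-8.4952) = sign(-8.4952)*max(|-8.4952| - 3.51, 0) = -4.9852
prox(-7.9429) = sign(-7.9429)*max(|-7.9429| - 3.51, 0) = -4.4329
prox(x) = [-4.9852, -4.4329]
||prox(x)||_1 = 4.9852 + 4.4329 = 9.4181


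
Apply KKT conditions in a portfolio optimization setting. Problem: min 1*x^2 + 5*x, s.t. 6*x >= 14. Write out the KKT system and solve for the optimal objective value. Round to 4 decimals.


Step 1: Try lambda = 0 (constraint inactive).
x_unc = -5/(2*1) = -2.5
Check: 6*-2.5 = -15.0 < 14 -- violated!
Step 2: Constraint must be active: 6*x = 14
x* = 14/6 = 7/3 = 2.3333 (rounded; the exact value 7/3 is used below)
lambda = (2*1*(7/3) + 5)/6 = 1.6111
Step 3: Compute optimal value.
f(x*) = 1*(7/3)^2 + 5*(7/3) = 17.1111


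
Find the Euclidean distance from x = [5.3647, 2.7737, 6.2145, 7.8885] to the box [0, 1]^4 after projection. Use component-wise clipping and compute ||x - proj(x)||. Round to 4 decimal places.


Project each component onto [0, 1].
clip(5.3647) = 1.0, clip(2.7737) = 1.0, clip(6.2145) = 1.0, clip(7.8885) = 1.0
Projection = [1.0, 1.0, 1.0, 1.0]
Squared diffs: [19.0506, 3.146, 27.191, 47.4514]
Distance = sqrt(96.839) = 9.8407


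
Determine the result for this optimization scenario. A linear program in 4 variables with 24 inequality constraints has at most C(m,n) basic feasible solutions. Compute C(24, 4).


Each vertex corresponds to some choice of n active constraints out of m, so the number of vertices is at most C(m, n) = m! / (n!(m-n)!).
m = 24, n = 4
Numerator: 24 * 23 * 22 * 21
Denominator: 4! = 24
C(24, 4) = 10626


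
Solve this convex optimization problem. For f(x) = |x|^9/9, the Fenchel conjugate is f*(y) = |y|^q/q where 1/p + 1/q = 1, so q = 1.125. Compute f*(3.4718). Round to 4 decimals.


The conjugate exponent q satisfies 1/p + 1/q = 1.
p = 9, so q = 9/(9 - 1) = 1.125
|y|^q = 3.4718^1.125 = 4.0562
f*(3.4718) = 4.0562 / 1.125 = 3.6055


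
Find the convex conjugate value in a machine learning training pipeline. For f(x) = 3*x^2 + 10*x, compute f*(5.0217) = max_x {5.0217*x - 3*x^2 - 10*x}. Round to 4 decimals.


f*(y) = sup_x {y*x - a*x^2 - b*x} = sup_x {(y-b)*x - a*x^2}
FOC: (y - b) - 2a*x = 0 => x* = (y - b)/(2a)
x* = (5.0217 - 10)/(2*3) = -0.8297
f*(5.0217) = (y-b)^2/(4a) = (5.0217 - 10)^2/(4*3)
= 24.7835/12 = 2.0653


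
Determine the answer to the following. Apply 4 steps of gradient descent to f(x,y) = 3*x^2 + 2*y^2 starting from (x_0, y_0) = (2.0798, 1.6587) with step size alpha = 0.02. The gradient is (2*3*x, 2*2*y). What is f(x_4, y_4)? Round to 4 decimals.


Gradient descent on f(x,y) = 3*x^2 + 2*y^2.
Starting point: (2.0798, 1.6587), alpha = 0.02
Step 1: grad_x = 2*3*2.0798 = 12.4788, grad_y = 2*2*1.6587 = 6.6348
  x_1 = 2.0798 - 0.02*12.4788 = 1.8302
  y_1 = 1.6587 - 0.02*6.6348 = 1.526
Step 2: grad_x = 2*3*1.8302 = 10.9813, grad_y = 2*2*1.526 = 6.104
  x_2 = 1.8302 - 0.02*10.9813 = 1.6106
  y_2 = 1.526 - 0.02*6.104 = 1.4039
Step 3: grad_x = 2*3*1.6106 = 9.6636, grad_y = 2*2*1.4039 = 5.6157
  x_3 = 1.6106 - 0.02*9.6636 = 1.4173
  y_3 = 1.4039 - 0.02*5.6157 = 1.2916
Step 4: grad_x = 2*3*1.4173 = 8.504, grad_y = 2*2*1.2916 = 5.1664
  x_4 = 1.4173 - 0.02*8.504 = 1.2472
  y_4 = 1.2916 - 0.02*5.1664 = 1.1883
f(1.2472, 1.1883) = 3*1.2472^2 + 2*1.1883^2 = 7.4909


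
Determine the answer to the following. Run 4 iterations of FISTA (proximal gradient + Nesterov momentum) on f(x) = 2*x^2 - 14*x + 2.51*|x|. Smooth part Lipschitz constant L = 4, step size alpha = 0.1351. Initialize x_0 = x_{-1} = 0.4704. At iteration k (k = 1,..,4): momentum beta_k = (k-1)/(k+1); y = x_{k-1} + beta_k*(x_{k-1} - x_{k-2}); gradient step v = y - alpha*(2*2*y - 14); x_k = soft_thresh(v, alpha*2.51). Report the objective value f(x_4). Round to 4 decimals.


FISTA on f(x) = 2*x^2 - 14*x + 2.51*|x|
L = 4, alpha = 0.1351
Iteration 1: beta = 0.0, y = 0.4704 + 0.0*(0.4704 - 0.4704) = 0.4704
  grad(y) = -12.1184, v = y - alpha*grad = 2.1076
  prox(v) = soft_thresh(2.1076, 0.3391) = 1.7685
Iteration 2: beta = 0.3333, y = 1.7685 + 0.3333*(1.7685 - 0.4704) = 2.2012
  grad(y) = -5.1952, v = y - alpha*grad = 2.9031
  prox(v) = soft_thresh(2.9031, 0.3391) = 2.564
Iteration 3: beta = 0.5, y = 2.564 + 0.5*(2.564 - 1.7685) = 2.9617
  grad(y) = -2.1532, v = y - alpha*grad = 3.2526
  prox(v) = soft_thresh(3.2526, 0.3391) = 2.9135
Iteration 4: beta = 0.6, y = 2.9135 + 0.6*(2.9135 - 2.564) = 3.1232
  grad(y) = -1.5071, v = y - alpha*grad = 3.3268
  prox(v) = soft_thresh(3.3268, 0.3391) = 2.9877
f(x_4) = 2*2.9877^2 - 14*2.9877 + 2.51*|2.9877| = -16.476


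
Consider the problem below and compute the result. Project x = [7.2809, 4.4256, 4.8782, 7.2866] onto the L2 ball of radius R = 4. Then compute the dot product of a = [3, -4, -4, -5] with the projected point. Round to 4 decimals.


Step 1: Compute ||x|| (intermediates to 6 decimals).
||x|| = sqrt(7.2809^2 + 4.4256^2 + 4.8782^2 + 7.2866^2) = 12.226562
Step 2: Project.
Since ||x|| > R, scale = R/||x|| = 4/12.226562 = 0.327157, proj(x) = scale * x
proj(x) = [2.381997, 1.447866, 1.595937, 2.383862]
Step 3: Dot product.
a^T * proj(x) = 3*2.381997 - 4*1.447866 - 4*1.595937 - 5*2.383862 = -16.9485


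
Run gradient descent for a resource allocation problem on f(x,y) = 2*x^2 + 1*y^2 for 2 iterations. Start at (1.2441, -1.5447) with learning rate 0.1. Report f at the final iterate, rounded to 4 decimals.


Gradient descent on f(x,y) = 2*x^2 + 1*y^2.
Starting point: (1.2441, -1.5447), alpha = 0.1
Step 1: grad_x = 2*2*1.2441 = 4.9764, grad_y = 2*1*-1.5447 = -3.0894
  x_1 = 1.2441 - 0.1*4.9764 = 0.7465
  y_1 = -1.5447 - 0.1*-3.0894 = -1.2358
Step 2: grad_x = 2*2*0.7465 = 2.9858, grad_y = 2*1*-1.2358 = -2.4715
  x_2 = 0.7465 - 0.1*2.9858 = 0.4479
  y_2 = -1.2358 - 0.1*-2.4715 = -0.9886
f(0.4479, -0.9886) = 2*0.4479^2 + 1*(-0.9886)^2 = 1.3785


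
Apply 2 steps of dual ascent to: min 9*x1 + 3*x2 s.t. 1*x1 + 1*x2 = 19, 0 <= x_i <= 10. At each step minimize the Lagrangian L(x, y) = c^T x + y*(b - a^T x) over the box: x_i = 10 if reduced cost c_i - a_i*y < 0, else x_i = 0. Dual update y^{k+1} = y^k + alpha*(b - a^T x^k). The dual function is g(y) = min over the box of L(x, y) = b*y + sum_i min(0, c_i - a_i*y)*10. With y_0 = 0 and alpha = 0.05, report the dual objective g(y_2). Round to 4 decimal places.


Dual ascent for LP: min 9*x1 + 3*x2, 1*x1 + 1*x2 = 19, 0 <= x_i <= 10
Step 1: y^k = 0.0, reduced costs: (9.0, 3.0)
  x^k = (0.0, 0.0), subgradient = b - a^T x = 19.0
  y^{k+1} = 0.0 + 0.05*19.0 = 0.95
Step 2: y^k = 0.95, reduced costs: (8.05, 2.05)
  x^k = (0.0, 0.0), subgradient = b - a^T x = 19.0
  y^{k+1} = 0.95 + 0.05*19.0 = 1.9
Dual objective at y_2 = 1.9: reduced costs (7.1, 1.1), box minimizer x = (0.0, 0.0)
g(y_2) = b*y + (c1 - a1*y)*x1 + (c2 - a2*y)*x2 = 19*1.9 + 7.1*0.0 + 1.1*0.0 = 36.1 + 0.0 + 0.0 = 36.1


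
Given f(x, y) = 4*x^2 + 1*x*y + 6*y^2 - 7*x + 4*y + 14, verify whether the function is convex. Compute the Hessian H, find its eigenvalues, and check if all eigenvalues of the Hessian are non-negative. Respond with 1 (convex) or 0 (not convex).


The Hessian of f(x,y) = 4*x^2 + 1*x*y + 6*y^2 - 7*x + 4*y + 14 is:
H = [[8, 1], [1, 12]]
Trace = 8 + 12 = 20
Determinant = 8*12 - (1)^2 = 95
Discriminant = (20)^2 - 4*95 = 20.0
Eigenvalues: lambda_1 = 7.7639, lambda_2 = 12.2361
The function is convex.

1


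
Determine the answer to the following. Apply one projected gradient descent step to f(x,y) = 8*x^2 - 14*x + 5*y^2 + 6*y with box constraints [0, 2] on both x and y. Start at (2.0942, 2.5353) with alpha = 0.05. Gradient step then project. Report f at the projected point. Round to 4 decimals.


Step 1: Compute gradient at (2.0942, 2.5353).
grad_x = 2*8*2.0942 - 14 = 19.5072
grad_y = 2*5*2.5353 + 6 = 31.353
Step 2: Gradient step.
x_raw = 2.0942 - 0.05*19.5072 = 1.1188
y_raw = 2.5353 - 0.05*31.353 = 0.9677
Step 3: Project onto [0, 2].
x_proj = clip(1.1188) = 1.1188
y_proj = clip(0.9677) = 0.9677
Step 4: Evaluate f.
f(1.1188, 0.9677) = 4.8383


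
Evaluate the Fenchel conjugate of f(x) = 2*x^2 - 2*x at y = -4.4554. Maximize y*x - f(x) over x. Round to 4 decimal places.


f*(y) = sup_x {y*x - a*x^2 - b*x} = sup_x {(y-b)*x - a*x^2}
FOC: (y - b) - 2a*x = 0 => x* = (y - b)/(2a)
x* = (-4.4554 + 2)/(2*2) = -0.6139
f*(-4.4554) = (y-b)^2/(4a) = (-4.4554 + 2)^2/(4*2)
= 6.029/8 = 0.7536


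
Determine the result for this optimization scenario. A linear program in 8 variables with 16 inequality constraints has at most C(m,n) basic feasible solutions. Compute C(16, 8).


Each vertex corresponds to some choice of n active constraints out of m, so the number of vertices is at most C(m, n) = m! / (n!(m-n)!).
m = 16, n = 8
Numerator: 16 * 15 * 14 * 13 * 12 * 11 * 10 * 9
Denominator: 8! = 40320
C(16, 8) = 12870


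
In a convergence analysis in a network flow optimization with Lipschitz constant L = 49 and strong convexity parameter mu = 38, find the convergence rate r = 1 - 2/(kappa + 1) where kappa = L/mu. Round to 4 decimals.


Step 1: Compute the condition number.
kappa = L/mu = 49/38 = 1.2895
Step 2: Compute the convergence rate.
r = 1 - 2/(kappa + 1) = 1 - 2*mu/(L + mu) = (L - mu)/(L + mu) = 11/87 = 0.1264


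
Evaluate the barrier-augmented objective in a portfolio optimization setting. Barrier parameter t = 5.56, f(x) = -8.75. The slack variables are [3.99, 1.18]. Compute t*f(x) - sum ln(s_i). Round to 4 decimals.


Step 1: Compute log-barrier.
ln values: [1.3838, 0.1655]
phi = -(1.3838 + 0.1655) = -1.5493
Step 2: Compute augmented objective.
t*f(x) = 5.56*-8.75 = -48.65
Total = -48.65 - 1.5493 = -50.1993


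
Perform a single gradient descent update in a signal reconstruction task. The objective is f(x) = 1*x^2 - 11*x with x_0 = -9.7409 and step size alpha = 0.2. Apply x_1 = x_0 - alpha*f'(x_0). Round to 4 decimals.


We compute the gradient at x_0 and apply the update.
f'(x) = 2*x - 11
f'(-9.7409) = 2*-9.7409 - 11 = -30.4818
x_1 = -9.7409 - 0.2*-30.4818 = -3.6445


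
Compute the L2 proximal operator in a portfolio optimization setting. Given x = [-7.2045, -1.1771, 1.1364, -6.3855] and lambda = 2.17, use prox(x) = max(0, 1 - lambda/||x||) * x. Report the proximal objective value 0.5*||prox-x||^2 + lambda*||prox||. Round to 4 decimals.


Step 1: Compute ||x||.
||x|| = 9.7651
Step 2: Compute scaling factor.
scale = max(0, 1 - 2.17/9.7651) = 0.7778
Step 3: prox(x) = [-5.6035, -0.9155, 0.8839, -4.9665]
||prox(x)|| = 7.5951
Step 4: Proximal objective.
0.5*||prox-x||^2 = 2.3545
lambda*||prox|| = 16.4814
Total = 18.8357


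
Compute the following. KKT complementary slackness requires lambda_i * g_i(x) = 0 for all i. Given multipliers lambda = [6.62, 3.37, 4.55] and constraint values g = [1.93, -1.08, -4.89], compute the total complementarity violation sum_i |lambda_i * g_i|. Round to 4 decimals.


KKT complementary slackness check:
lambda_1 * g_1 = 6.62 * 1.93 = 12.7766
lambda_2 * g_2 = 3.37 * -1.08 = -3.6396
lambda_3 * g_3 = 4.55 * -4.89 = -22.2495
Total violation = 12.7766 + 3.6396 + 22.2495 = 38.6657


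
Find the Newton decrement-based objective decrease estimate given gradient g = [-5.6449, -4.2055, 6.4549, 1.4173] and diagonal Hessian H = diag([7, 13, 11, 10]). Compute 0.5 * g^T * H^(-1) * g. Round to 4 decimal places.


Step 1: H is diagonal, so H^(-1) * g = [-0.8064, -0.3235, 0.5868, 0.1417].
Step 2: g^T H^(-1) g = sum_i g_i^2 / H_ii
  = (-5.6449)^2/7 + (-4.2055)^2/13 + (6.4549)^2/11 + (1.4173)^2/10
  = 4.5521 + 1.3605 + 3.7878 + 0.2009 = 9.9013
Step 3: Objective decrease = 0.5 * g^T H^(-1) g = 4.9506


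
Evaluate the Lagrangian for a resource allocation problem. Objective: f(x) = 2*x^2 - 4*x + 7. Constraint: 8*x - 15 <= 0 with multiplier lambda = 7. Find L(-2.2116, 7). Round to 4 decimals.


Step 1: Evaluate f(x).
f(-2.2116) = 2*(-2.2116)^2 - 4*(-2.2116) + 7 = 25.6287
Step 2: Evaluate g(x).
g(-2.2116) = 8*-2.2116 - 15 = -32.6928
Step 3: Compute Lagrangian.
L = 25.6287 + 7*-32.6928 = -203.2209


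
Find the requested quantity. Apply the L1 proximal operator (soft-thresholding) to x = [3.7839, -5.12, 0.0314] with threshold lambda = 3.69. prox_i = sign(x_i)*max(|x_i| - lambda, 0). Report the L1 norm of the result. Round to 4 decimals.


Soft-thresholding with lambda = 3.69:
prox(3.7839) = sign(3.7839)*max(|3.7839| - 3.69, 0) = 0.0939
prox(-5.12) = sign(-5.12)*max(|-5.12| - 3.69, 0) = -1.43
prox(0.0314) = sign(0.0314)*max(|0.0314| - 3.69, 0) = 0.0
prox(x) = [0.0939, -1.43, 0.0]
||prox(x)||_1 = 0.0939 + 1.43 + 0.0 = 1.5239


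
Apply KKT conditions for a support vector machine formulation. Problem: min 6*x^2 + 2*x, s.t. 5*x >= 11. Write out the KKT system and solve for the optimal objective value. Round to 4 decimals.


Step 1: Try lambda = 0 (constraint inactive).
x_unc = -2/(2*6) = -0.1667
Check: 5*-0.1667 = -0.8335 < 11 -- violated!
Step 2: Constraint must be active: 5*x = 11
x* = 11/5 = 2.2
lambda = (2*6*2.2 + 2)/5 = 5.68
Step 3: Compute optimal value.
f(x*) = 6*2.2^2 + 2*2.2 = 33.44


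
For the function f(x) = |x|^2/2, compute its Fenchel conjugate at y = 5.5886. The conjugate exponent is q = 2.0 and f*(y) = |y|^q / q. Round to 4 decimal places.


The conjugate exponent q satisfies 1/p + 1/q = 1.
p = 2, so q = 2/(2 - 1) = 2.0
|y|^q = 5.5886^2.0 = 31.2324
f*(5.5886) = 31.2324 / 2.0 = 15.6162
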